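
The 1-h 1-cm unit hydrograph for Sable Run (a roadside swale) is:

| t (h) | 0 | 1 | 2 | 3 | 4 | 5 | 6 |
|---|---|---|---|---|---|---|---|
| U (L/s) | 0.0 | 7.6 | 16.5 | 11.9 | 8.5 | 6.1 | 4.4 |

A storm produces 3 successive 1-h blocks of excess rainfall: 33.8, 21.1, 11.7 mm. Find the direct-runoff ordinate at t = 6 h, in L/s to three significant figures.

By discrete convolution, Q_j = Σ (P_i / 10 mm) · U_{j−i}.
At t = 6 h (j=6): Q = (33.8/10)·4.4 + (21.1/10)·6.1 + (11.7/10)·8.5 = 37.7 L/s.

Q ≈ 37.7 L/s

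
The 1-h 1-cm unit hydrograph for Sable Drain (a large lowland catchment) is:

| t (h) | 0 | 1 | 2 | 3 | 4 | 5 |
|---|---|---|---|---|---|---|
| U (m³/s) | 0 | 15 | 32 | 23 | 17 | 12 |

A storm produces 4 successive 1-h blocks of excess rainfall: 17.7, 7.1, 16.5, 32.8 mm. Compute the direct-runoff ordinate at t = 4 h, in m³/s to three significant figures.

Q ≈ 148 m³/s

By discrete convolution, Q_j = Σ (P_i / 10 mm) · U_{j−i}.
At t = 4 h (j=4): Q = (17.7/10)·17 + (7.1/10)·23 + (16.5/10)·32 + (32.8/10)·15 = 148 m³/s.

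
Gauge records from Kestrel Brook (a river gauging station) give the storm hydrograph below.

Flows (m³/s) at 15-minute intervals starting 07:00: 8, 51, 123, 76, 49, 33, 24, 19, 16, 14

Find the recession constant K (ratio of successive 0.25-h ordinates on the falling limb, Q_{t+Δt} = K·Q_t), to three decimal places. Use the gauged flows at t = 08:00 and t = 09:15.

K ≈ 0.778

Using the recession-limb readings at t = 08:00 and t = 09:15: Q falls from 49 to 14 m³/s over 5 intervals.
K = (Q₂/Q₁)^(1/5) = (14/49)^(1/5) = 0.778.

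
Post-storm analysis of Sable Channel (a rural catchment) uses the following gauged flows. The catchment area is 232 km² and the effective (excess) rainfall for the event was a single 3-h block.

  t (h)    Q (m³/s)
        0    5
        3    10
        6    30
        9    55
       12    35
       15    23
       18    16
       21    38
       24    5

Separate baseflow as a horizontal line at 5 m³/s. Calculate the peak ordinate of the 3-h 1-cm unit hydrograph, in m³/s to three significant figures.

U_p ≈ 62.4 m³/s

Direct runoff: 0.0, 5.0, 25.0, 50.0, 30.0, 18.0, 11.0, 33.0, 0.0 m³/s; ΣQ_DR = 172.0 m³/s, peak = 50.0 m³/s.
Runoff depth d = ΣQ_DR·Δt / A = 172.0 × 10800 / (232 km²) = 8.007 mm.
The 1-cm UH is the DRH scaled by (10 mm)/d, so U_p = 50.0 × 10/8.007 = 62.4 m³/s.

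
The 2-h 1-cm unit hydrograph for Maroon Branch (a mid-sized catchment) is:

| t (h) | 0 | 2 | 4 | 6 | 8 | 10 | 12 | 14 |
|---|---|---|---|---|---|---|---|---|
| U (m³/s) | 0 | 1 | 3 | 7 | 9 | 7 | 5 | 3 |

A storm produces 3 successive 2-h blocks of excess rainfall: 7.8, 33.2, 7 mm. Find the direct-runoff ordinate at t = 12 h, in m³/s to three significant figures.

Q ≈ 33.4 m³/s

By discrete convolution, Q_j = Σ (P_i / 10 mm) · U_{j−i}.
At t = 12 h (j=6): Q = (7.8/10)·5 + (33.2/10)·7 + (7/10)·9 = 33.4 m³/s.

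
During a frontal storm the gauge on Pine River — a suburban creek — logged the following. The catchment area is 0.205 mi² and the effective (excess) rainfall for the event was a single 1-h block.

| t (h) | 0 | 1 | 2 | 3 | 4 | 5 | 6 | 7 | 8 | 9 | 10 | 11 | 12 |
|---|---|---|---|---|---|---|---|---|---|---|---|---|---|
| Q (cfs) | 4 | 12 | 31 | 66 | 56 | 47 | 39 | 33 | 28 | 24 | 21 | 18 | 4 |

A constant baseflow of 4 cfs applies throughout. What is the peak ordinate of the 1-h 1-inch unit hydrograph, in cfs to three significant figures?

U_p ≈ 24.8 cfs

Direct runoff: 0.0, 8.0, 27.0, 62.0, 52.0, 43.0, 35.0, 29.0, 24.0, 20.0, 17.0, 14.0, 0.0 cfs; ΣQ_DR = 331.0 cfs, peak = 62.0 cfs.
Runoff depth d = ΣQ_DR·Δt / A = 331.0 × 3600 / (0.205 mi²) = 2.502 in.
The 1-inch UH is the DRH scaled by (1 in)/d, so U_p = 62.0 × 1/2.502 = 24.8 cfs.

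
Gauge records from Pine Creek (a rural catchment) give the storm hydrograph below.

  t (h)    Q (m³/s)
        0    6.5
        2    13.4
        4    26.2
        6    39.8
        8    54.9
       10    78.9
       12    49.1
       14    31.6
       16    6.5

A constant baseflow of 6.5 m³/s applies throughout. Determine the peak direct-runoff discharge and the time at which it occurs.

Subtracting baseflow gives direct-runoff ordinates: 0.0, 6.9, 19.7, 33.3, 48.4, 72.4, 42.6, 25.1, 0.0 m³/s.
The maximum is 72.4 m³/s, occurring at the reading for t = 10 h.

Q_p = 72.4 m³/s at t = 10 h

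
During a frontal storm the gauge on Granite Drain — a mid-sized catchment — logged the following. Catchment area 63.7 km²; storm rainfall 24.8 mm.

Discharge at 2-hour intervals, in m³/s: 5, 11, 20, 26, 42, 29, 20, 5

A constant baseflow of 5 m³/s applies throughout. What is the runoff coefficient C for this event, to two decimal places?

ΣQ_DR = 118.0 m³/s; V = ΣQ_DR·Δt = 8.496 × 10^5 m³.
Runoff depth d = V / A = 13.34 mm.
C = d / P = 13.34 / 24.8 = 0.54.

C ≈ 0.54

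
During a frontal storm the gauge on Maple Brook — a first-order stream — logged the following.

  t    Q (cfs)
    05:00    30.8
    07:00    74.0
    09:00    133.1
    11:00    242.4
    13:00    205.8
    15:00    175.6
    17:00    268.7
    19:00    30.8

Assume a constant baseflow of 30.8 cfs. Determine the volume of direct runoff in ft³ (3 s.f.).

V ≈ 6.59 × 10^6 ft³

Direct-runoff ordinates (Q − Q_b): 0.0, 43.2, 102.3, 211.6, 175.0, 144.8, 237.9, 0.0 cfs.
ΣQ_DR = 914.8 cfs.
With Δt = 2 h = 7200 s, V = ΣQ_DR · Δt = 914.8 × 7200 = 6.59 × 10^6 ft³.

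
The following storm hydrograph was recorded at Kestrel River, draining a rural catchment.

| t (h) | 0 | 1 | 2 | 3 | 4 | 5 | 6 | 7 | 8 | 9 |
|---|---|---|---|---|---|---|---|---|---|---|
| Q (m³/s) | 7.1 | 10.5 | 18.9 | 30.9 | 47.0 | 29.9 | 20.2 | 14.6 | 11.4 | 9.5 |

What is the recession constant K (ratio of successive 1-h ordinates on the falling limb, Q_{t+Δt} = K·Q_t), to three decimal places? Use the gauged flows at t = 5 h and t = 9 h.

Using the recession-limb readings at t = 5 h and t = 9 h: Q falls from 29.9 to 9.5 m³/s over 4 intervals.
K = (Q₂/Q₁)^(1/4) = (9.5/29.9)^(1/4) = 0.751.

K ≈ 0.751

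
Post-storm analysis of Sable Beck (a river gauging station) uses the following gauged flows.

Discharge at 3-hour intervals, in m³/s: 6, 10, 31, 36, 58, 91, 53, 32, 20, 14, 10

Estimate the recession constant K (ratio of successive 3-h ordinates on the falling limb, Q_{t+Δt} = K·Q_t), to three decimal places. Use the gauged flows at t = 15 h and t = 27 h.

Using the recession-limb readings at t = 15 h and t = 27 h: Q falls from 91 to 14 m³/s over 4 intervals.
K = (Q₂/Q₁)^(1/4) = (14/91)^(1/4) = 0.626.

K ≈ 0.626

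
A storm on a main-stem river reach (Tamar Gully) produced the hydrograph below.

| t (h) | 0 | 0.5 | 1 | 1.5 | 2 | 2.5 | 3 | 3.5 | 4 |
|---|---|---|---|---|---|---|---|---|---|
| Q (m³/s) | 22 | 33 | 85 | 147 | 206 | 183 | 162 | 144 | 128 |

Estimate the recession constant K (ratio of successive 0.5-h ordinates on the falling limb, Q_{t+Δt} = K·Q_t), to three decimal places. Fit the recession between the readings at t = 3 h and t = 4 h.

K ≈ 0.889

Using the recession-limb readings at t = 3 h and t = 4 h: Q falls from 162 to 128 m³/s over 2 intervals.
K = (Q₂/Q₁)^(1/2) = (128/162)^(1/2) = 0.889.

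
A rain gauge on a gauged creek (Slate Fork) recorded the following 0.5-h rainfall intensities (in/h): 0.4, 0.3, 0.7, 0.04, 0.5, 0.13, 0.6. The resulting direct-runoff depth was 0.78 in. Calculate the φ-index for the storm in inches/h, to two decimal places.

φ ≈ 0.19 in/h

Only the 5 blocks with intensity above φ contribute runoff: 0.4, 0.3, 0.7, 0.5, 0.6 in/h.
Σ(I−φ)·Δt = d  ⇒  (0.4+0.3+0.7+0.5+0.6 − 5φ)·0.5 = 0.78
φ = (2.500 − 0.78/0.5) / 5 = 0.19 in/h.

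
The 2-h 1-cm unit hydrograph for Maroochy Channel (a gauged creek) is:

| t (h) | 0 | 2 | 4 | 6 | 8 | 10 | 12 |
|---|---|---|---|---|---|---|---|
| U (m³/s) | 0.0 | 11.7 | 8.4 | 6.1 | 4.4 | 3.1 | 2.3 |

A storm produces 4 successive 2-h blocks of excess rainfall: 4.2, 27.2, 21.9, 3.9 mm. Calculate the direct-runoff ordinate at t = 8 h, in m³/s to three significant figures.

By discrete convolution, Q_j = Σ (P_i / 10 mm) · U_{j−i}.
At t = 8 h (j=4): Q = (4.2/10)·4.4 + (27.2/10)·6.1 + (21.9/10)·8.4 + (3.9/10)·11.7 = 41.4 m³/s.

Q ≈ 41.4 m³/s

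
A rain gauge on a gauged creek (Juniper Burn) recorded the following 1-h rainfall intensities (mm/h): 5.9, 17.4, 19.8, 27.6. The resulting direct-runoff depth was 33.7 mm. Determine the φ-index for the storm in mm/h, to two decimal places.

Only the 3 blocks with intensity above φ contribute runoff: 17.4, 19.8, 27.6 mm/h.
Σ(I−φ)·Δt = d  ⇒  (17.4+19.8+27.6 − 3φ)·1 = 33.7
φ = (64.80 − 33.7/1) / 3 = 10.37 mm/h.

φ ≈ 10.37 mm/h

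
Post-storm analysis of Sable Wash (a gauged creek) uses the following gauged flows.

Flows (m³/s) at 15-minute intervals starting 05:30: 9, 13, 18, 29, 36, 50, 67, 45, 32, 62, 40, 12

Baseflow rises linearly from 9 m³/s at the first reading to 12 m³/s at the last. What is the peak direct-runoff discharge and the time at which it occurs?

Q_p = 56.36 m³/s at t = 07:00

Subtracting baseflow gives direct-runoff ordinates: 0.00, 3.73, 8.45, 19.18, 25.91, 39.64, 56.36, 34.09, 20.82, 50.55, 28.27, 0.00 m³/s.
The maximum is 56.36 m³/s, occurring at the reading for t = 07:00.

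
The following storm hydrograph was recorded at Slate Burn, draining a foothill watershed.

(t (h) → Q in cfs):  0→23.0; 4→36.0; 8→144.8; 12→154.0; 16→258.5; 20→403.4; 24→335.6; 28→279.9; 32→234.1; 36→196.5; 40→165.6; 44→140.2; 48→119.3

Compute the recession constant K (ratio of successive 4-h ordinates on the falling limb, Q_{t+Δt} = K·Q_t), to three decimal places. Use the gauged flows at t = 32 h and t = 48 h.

K ≈ 0.845

Using the recession-limb readings at t = 32 h and t = 48 h: Q falls from 234.1 to 119.3 cfs over 4 intervals.
K = (Q₂/Q₁)^(1/4) = (119.3/234.1)^(1/4) = 0.845.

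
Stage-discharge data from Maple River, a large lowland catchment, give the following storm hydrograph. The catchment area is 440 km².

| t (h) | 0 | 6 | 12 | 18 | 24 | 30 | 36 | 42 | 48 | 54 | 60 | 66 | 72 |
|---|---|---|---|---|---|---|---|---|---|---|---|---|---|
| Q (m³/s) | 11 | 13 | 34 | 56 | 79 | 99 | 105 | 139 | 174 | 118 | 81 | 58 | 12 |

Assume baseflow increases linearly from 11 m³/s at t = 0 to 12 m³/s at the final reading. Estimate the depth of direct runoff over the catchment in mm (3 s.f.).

d ≈ 40.7 mm

Direct runoff: 0.00, 1.92, 22.83, 44.75, 67.67, 87.58, 93.50, 127.42, 162.33, 106.25, 69.17, 46.08, 0.00 m³/s; ΣQ_DR = 829.5 m³/s.
V = ΣQ_DR · Δt = 829.5 × 21600 s = 1.792 × 10^7 m³.
Over A = 440 km², depth = V / A = 40.7 mm.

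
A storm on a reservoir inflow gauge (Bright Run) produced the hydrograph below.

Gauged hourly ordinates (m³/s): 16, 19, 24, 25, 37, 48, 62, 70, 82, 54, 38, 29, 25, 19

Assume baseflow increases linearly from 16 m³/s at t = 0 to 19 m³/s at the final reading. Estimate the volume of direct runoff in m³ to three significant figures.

V ≈ 1.09 × 10^6 m³

Direct-runoff ordinates (Q − Q_b): 0.00, 2.77, 7.54, 8.31, 20.08, 30.85, 44.62, 52.38, 64.15, 35.92, 19.69, 10.46, 6.23, 0.00 m³/s.
ΣQ_DR = 303.0 m³/s.
With Δt = 1 h = 3600 s, V = ΣQ_DR · Δt = 303.0 × 3600 = 1.09 × 10^6 m³.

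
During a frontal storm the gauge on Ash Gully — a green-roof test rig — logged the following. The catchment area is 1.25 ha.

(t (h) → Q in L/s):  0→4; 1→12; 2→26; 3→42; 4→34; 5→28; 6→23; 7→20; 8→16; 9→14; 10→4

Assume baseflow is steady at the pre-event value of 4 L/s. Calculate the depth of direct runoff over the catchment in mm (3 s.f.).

Direct runoff: 0.0, 8.0, 22.0, 38.0, 30.0, 24.0, 19.0, 16.0, 12.0, 10.0, 0.0 L/s; ΣQ_DR = 179.0 L/s.
V = ΣQ_DR · Δt = 179.0 × 3600 s = 6.444 × 10^5 L.
Over A = 1.25 ha, depth = V / A = 51.6 mm.

d ≈ 51.6 mm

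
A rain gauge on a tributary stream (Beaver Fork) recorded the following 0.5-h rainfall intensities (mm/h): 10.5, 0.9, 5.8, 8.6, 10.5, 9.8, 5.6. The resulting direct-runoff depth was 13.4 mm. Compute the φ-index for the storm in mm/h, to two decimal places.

φ ≈ 4.00 mm/h

Only the 6 blocks with intensity above φ contribute runoff: 10.5, 5.8, 8.6, 10.5, 9.8, 5.6 mm/h.
Σ(I−φ)·Δt = d  ⇒  (10.5+5.8+8.6+10.5+9.8+5.6 − 6φ)·0.5 = 13.4
φ = (50.80 − 13.4/0.5) / 6 = 4.00 mm/h.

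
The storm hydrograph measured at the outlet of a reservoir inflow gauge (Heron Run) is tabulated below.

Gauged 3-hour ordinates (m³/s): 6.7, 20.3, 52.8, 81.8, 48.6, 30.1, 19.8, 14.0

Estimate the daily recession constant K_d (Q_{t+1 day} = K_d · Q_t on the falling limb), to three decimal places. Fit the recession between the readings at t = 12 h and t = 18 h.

Between t = 12 h and t = 18 h the flow falls from 48.6 to 19.8 m³/s over 2×3 h = 6 h.
Per-interval ratio K = (19.8/48.6)^(1/2) = 0.6383; K_d = K^(24/3) = 0.028.

K_d ≈ 0.028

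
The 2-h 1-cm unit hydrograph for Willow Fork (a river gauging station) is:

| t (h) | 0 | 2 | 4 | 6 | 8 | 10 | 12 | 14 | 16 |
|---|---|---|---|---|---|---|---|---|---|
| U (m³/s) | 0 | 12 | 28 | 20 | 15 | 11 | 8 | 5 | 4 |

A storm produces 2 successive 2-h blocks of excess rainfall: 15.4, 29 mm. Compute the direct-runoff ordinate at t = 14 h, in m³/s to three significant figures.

Q ≈ 30.9 m³/s

By discrete convolution, Q_j = Σ (P_i / 10 mm) · U_{j−i}.
At t = 14 h (j=7): Q = (15.4/10)·5 + (29/10)·8 = 30.9 m³/s.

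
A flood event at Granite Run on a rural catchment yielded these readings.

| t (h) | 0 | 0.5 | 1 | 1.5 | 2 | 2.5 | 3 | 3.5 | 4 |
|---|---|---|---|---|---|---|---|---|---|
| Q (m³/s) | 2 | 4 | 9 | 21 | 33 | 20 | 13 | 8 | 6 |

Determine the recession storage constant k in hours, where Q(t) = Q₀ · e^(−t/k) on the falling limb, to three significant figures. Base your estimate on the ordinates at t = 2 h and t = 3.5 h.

On the falling limb, Q drops from 33 to 8 m³/s between t = 2 h and t = 3.5 h (Δt = 1.5 h).
k = −Δt / ln(Q₂/Q₁) = −1.5 / ln(8/33) = 1.06 h.

k ≈ 1.06 h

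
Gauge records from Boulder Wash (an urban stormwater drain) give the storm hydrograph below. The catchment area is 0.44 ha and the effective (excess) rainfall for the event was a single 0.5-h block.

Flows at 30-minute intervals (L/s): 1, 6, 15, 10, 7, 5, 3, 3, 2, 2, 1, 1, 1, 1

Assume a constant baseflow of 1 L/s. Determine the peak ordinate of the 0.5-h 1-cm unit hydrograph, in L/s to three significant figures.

Direct runoff: 0.0, 5.0, 14.0, 9.0, 6.0, 4.0, 2.0, 2.0, 1.0, 1.0, 0.0, 0.0, 0.0, 0.0 L/s; ΣQ_DR = 44.00 L/s, peak = 14.0 L/s.
Runoff depth d = ΣQ_DR·Δt / A = 44.00 × 1800 / (0.44 ha) = 18.00 mm.
The 1-cm UH is the DRH scaled by (10 mm)/d, so U_p = 14.0 × 10/18.00 = 7.78 L/s.

U_p ≈ 7.78 L/s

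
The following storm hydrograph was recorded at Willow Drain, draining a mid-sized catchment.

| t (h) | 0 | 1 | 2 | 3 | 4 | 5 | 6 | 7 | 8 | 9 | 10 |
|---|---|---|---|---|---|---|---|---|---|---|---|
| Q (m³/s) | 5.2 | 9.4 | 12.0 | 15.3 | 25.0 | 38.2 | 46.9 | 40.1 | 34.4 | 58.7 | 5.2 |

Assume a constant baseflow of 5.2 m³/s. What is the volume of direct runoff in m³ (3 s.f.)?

V ≈ 8.40 × 10^5 m³

Direct-runoff ordinates (Q − Q_b): 0.0, 4.2, 6.8, 10.1, 19.8, 33.0, 41.7, 34.9, 29.2, 53.5, 0.0 m³/s.
ΣQ_DR = 233.2 m³/s.
With Δt = 1 h = 3600 s, V = ΣQ_DR · Δt = 233.2 × 3600 = 8.40 × 10^5 m³.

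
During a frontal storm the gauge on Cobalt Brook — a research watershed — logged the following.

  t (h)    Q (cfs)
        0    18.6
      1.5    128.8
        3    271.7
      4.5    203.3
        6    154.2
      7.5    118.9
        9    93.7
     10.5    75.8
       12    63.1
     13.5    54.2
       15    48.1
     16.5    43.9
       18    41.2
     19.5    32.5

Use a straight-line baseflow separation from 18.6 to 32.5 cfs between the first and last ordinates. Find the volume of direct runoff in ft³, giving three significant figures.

V ≈ 5.35 × 10^6 ft³

Direct-runoff ordinates (Q − Q_b): 0.00, 109.13, 250.96, 181.49, 131.32, 94.95, 68.68, 49.72, 35.95, 25.98, 18.81, 13.54, 9.77, 0.00 cfs.
ΣQ_DR = 990.3 cfs.
With Δt = 1.5 h = 5400 s, V = ΣQ_DR · Δt = 990.3 × 5400 = 5.35 × 10^6 ft³.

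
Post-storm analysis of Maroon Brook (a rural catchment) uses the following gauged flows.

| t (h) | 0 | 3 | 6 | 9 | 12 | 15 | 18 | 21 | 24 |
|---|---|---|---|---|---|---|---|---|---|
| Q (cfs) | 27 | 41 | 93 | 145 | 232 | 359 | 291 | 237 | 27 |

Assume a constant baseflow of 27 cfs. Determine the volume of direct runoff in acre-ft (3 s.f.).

V ≈ 300 acre-ft

Direct-runoff ordinates (Q − Q_b): 0.0, 14.0, 66.0, 118.0, 205.0, 332.0, 264.0, 210.0, 0.0 cfs.
ΣQ_DR = 1209 cfs.
With Δt = 3 h = 10800 s, V = ΣQ_DR · Δt = 1209 × 10800 = 1.31 × 10^7 ft³ = 300 acre-ft.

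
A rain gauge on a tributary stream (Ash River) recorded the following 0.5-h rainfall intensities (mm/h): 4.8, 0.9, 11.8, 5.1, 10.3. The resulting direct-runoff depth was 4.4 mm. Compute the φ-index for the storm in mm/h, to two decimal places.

φ ≈ 6.65 mm/h

Only the 2 blocks with intensity above φ contribute runoff: 11.8, 10.3 mm/h.
Σ(I−φ)·Δt = d  ⇒  (11.8+10.3 − 2φ)·0.5 = 4.4
φ = (22.10 − 4.4/0.5) / 2 = 6.65 mm/h.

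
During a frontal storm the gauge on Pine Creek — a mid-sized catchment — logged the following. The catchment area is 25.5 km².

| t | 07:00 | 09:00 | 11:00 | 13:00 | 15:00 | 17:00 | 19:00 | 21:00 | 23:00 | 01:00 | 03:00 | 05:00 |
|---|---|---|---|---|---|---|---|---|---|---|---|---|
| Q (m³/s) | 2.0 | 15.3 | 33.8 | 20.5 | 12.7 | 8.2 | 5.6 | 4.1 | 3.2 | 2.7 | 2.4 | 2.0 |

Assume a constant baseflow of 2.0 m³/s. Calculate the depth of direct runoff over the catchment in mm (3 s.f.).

Direct runoff: 0.0, 13.3, 31.8, 18.5, 10.7, 6.2, 3.6, 2.1, 1.2, 0.7, 0.4, 0.0 m³/s; ΣQ_DR = 88.50 m³/s.
V = ΣQ_DR · Δt = 88.50 × 7200 s = 6.372 × 10^5 m³.
Over A = 25.5 km², depth = V / A = 25.0 mm.

d ≈ 25.0 mm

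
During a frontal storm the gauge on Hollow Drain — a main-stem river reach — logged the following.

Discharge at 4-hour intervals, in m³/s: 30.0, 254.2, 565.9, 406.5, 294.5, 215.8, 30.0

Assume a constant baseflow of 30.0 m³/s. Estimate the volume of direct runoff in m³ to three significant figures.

V ≈ 2.29 × 10^7 m³

Direct-runoff ordinates (Q − Q_b): 0.0, 224.2, 535.9, 376.5, 264.5, 185.8, 0.0 m³/s.
ΣQ_DR = 1587 m³/s.
With Δt = 4 h = 14400 s, V = ΣQ_DR · Δt = 1587 × 14400 = 2.29 × 10^7 m³.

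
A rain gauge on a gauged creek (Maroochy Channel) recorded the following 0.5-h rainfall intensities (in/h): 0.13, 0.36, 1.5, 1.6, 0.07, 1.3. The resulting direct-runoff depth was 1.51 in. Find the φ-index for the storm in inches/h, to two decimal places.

φ ≈ 0.46 in/h

Only the 3 blocks with intensity above φ contribute runoff: 1.5, 1.6, 1.3 in/h.
Σ(I−φ)·Δt = d  ⇒  (1.5+1.6+1.3 − 3φ)·0.5 = 1.51
φ = (4.400 − 1.51/0.5) / 3 = 0.46 in/h.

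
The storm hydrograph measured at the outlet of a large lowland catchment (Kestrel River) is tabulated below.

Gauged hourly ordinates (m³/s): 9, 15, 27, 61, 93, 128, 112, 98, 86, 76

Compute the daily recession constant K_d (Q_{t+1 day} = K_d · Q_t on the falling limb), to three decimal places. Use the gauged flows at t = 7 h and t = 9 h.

Between t = 7 h and t = 9 h the flow falls from 98 to 76 m³/s over 2×1 h = 2 h.
Per-interval ratio K = (76/98)^(1/2) = 0.8806; K_d = K^(24/1) = 0.047.

K_d ≈ 0.047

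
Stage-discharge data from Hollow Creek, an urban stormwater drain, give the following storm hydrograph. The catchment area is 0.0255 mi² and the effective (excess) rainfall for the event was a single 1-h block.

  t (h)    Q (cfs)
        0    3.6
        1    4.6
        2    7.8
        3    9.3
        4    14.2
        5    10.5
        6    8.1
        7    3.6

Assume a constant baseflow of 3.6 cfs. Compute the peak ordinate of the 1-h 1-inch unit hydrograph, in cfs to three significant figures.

Direct runoff: 0.0, 1.0, 4.2, 5.7, 10.6, 6.9, 4.5, 0.0 cfs; ΣQ_DR = 32.90 cfs, peak = 10.6 cfs.
Runoff depth d = ΣQ_DR·Δt / A = 32.90 × 3600 / (0.0255 mi²) = 1.999 in.
The 1-inch UH is the DRH scaled by (1 in)/d, so U_p = 10.6 × 1/1.999 = 5.30 cfs.

U_p ≈ 5.30 cfs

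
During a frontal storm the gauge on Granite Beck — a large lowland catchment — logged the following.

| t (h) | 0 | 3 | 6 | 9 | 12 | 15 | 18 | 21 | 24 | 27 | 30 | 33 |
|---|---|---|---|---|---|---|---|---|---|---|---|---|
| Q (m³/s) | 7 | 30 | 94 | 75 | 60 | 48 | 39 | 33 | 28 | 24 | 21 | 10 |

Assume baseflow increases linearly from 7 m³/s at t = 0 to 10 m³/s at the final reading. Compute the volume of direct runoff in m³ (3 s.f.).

Direct-runoff ordinates (Q − Q_b): 0.00, 22.73, 86.45, 67.18, 51.91, 39.64, 30.36, 24.09, 18.82, 14.55, 11.27, 0.00 m³/s.
ΣQ_DR = 367.0 m³/s.
With Δt = 3 h = 10800 s, V = ΣQ_DR · Δt = 367.0 × 10800 = 3.96 × 10^6 m³.

V ≈ 3.96 × 10^6 m³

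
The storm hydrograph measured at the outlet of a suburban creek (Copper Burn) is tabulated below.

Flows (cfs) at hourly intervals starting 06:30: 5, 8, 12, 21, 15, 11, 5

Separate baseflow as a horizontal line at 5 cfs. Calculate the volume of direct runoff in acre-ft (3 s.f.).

Direct-runoff ordinates (Q − Q_b): 0.0, 3.0, 7.0, 16.0, 10.0, 6.0, 0.0 cfs.
ΣQ_DR = 42.00 cfs.
With Δt = 1 h = 3600 s, V = ΣQ_DR · Δt = 42.00 × 3600 = 1.51 × 10^5 ft³ = 3.47 acre-ft.

V ≈ 3.47 acre-ft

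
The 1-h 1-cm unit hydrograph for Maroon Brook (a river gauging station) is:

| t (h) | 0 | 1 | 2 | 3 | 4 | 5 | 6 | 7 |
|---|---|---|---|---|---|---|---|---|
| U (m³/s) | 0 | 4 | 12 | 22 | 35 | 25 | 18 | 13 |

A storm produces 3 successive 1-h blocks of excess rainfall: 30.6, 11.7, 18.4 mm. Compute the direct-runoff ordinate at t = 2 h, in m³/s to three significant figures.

By discrete convolution, Q_j = Σ (P_i / 10 mm) · U_{j−i}.
At t = 2 h (j=2): Q = (30.6/10)·12 + (11.7/10)·4 + (18.4/10)·0 = 41.4 m³/s.

Q ≈ 41.4 m³/s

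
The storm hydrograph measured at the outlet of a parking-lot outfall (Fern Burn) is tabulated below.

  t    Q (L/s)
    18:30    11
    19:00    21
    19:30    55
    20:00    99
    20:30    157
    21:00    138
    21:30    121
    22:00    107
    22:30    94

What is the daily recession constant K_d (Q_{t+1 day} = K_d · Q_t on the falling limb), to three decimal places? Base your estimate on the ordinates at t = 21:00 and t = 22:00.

Between t = 21:00 and t = 22:00 the flow falls from 138 to 107 L/s over 2×0.5 h = 1 h.
Per-interval ratio K = (107/138)^(1/2) = 0.8805; K_d = K^(24/0.5) = 0.002.

K_d ≈ 0.002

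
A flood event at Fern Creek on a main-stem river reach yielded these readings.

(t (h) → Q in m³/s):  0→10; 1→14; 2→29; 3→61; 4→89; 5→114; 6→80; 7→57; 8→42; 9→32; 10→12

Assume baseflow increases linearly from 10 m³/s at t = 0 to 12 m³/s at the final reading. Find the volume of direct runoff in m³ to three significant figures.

V ≈ 1.51 × 10^6 m³

Direct-runoff ordinates (Q − Q_b): 0.00, 3.80, 18.60, 50.40, 78.20, 103.00, 68.80, 45.60, 30.40, 20.20, 0.00 m³/s.
ΣQ_DR = 419.0 m³/s.
With Δt = 1 h = 3600 s, V = ΣQ_DR · Δt = 419.0 × 3600 = 1.51 × 10^6 m³.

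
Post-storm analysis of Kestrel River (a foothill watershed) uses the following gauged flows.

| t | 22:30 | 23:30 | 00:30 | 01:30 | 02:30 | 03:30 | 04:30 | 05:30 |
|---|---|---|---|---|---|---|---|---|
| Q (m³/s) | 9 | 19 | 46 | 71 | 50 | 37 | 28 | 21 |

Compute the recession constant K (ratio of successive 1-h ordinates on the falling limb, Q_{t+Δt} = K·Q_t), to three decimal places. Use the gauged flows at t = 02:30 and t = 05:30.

K ≈ 0.749

Using the recession-limb readings at t = 02:30 and t = 05:30: Q falls from 50 to 21 m³/s over 3 intervals.
K = (Q₂/Q₁)^(1/3) = (21/50)^(1/3) = 0.749.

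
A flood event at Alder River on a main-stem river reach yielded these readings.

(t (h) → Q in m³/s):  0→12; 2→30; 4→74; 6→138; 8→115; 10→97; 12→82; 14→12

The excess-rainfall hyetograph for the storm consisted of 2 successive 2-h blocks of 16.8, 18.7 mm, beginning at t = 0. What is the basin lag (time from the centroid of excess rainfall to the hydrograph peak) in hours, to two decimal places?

Centroid of excess rainfall: t_c = Σ P_i·t̄_i / ΣP_i = 2.0535 h (block centres at 1, 3 h).
Hydrograph peak occurs at t = 6 h, so basin lag t_L = 6 − 2.0535 = 3.95 h.

t_L ≈ 3.95 h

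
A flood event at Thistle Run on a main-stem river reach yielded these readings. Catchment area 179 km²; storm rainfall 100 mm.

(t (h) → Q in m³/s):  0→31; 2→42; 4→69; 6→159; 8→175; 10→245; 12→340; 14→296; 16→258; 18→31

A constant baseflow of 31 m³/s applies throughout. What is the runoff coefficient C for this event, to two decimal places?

ΣQ_DR = 1336 m³/s; V = ΣQ_DR·Δt = 9.619 × 10^6 m³.
Runoff depth d = V / A = 53.74 mm.
C = d / P = 53.74 / 100 = 0.54.

C ≈ 0.54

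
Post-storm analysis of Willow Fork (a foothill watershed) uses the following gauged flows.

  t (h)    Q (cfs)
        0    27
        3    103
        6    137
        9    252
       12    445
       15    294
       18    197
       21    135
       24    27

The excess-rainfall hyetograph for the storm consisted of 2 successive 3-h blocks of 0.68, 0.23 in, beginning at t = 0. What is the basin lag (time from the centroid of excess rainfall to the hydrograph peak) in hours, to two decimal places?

t_L ≈ 9.74 h

Centroid of excess rainfall: t_c = Σ P_i·t̄_i / ΣP_i = 2.2582 h (block centres at 1.5, 4.5 h).
Hydrograph peak occurs at t = 12 h, so basin lag t_L = 12 − 2.2582 = 9.74 h.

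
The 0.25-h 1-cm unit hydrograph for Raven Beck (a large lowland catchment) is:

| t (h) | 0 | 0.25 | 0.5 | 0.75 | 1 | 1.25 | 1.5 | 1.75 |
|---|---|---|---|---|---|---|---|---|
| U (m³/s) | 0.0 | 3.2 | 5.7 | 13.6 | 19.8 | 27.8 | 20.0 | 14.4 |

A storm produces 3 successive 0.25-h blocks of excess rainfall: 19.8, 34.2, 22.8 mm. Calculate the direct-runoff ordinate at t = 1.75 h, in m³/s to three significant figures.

By discrete convolution, Q_j = Σ (P_i / 10 mm) · U_{j−i}.
At t = 1.75 h (j=7): Q = (19.8/10)·14.4 + (34.2/10)·20.0 + (22.8/10)·27.8 = 160 m³/s.

Q ≈ 160 m³/s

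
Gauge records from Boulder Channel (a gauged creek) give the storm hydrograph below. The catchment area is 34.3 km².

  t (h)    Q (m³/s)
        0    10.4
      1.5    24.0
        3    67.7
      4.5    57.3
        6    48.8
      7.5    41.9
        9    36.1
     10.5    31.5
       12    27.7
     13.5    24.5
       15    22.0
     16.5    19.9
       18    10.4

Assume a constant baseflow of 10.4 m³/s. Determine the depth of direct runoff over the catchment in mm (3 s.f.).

Direct runoff: 0.0, 13.6, 57.3, 46.9, 38.4, 31.5, 25.7, 21.1, 17.3, 14.1, 11.6, 9.5, 0.0 m³/s; ΣQ_DR = 287.0 m³/s.
V = ΣQ_DR · Δt = 287.0 × 5400 s = 1.550 × 10^6 m³.
Over A = 34.3 km², depth = V / A = 45.2 mm.

d ≈ 45.2 mm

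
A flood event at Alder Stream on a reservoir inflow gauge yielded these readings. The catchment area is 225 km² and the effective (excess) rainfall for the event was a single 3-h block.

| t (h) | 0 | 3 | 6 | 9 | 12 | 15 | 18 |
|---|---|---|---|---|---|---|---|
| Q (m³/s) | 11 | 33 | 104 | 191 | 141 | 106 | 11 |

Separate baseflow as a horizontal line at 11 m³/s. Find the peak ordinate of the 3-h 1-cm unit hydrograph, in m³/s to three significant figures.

U_p ≈ 72.1 m³/s

Direct runoff: 0.0, 22.0, 93.0, 180.0, 130.0, 95.0, 0.0 m³/s; ΣQ_DR = 520.0 m³/s, peak = 180.0 m³/s.
Runoff depth d = ΣQ_DR·Δt / A = 520.0 × 10800 / (225 km²) = 24.96 mm.
The 1-cm UH is the DRH scaled by (10 mm)/d, so U_p = 180.0 × 10/24.96 = 72.1 m³/s.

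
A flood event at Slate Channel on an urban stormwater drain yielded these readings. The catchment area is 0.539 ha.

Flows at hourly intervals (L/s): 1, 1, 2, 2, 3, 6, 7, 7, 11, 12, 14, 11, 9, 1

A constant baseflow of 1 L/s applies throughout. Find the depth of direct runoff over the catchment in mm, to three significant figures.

d ≈ 48.8 mm

Direct runoff: 0.0, 0.0, 1.0, 1.0, 2.0, 5.0, 6.0, 6.0, 10.0, 11.0, 13.0, 10.0, 8.0, 0.0 L/s; ΣQ_DR = 73.00 L/s.
V = ΣQ_DR · Δt = 73.00 × 3600 s = 2.628 × 10^5 L.
Over A = 0.539 ha, depth = V / A = 48.8 mm.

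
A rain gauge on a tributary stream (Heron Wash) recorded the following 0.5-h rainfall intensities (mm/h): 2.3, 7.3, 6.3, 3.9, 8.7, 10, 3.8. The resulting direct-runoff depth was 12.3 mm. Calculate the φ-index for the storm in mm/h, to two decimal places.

φ ≈ 2.57 mm/h

Only the 6 blocks with intensity above φ contribute runoff: 7.3, 6.3, 3.9, 8.7, 10, 3.8 mm/h.
Σ(I−φ)·Δt = d  ⇒  (7.3+6.3+3.9+8.7+10+3.8 − 6φ)·0.5 = 12.3
φ = (40.00 − 12.3/0.5) / 6 = 2.57 mm/h.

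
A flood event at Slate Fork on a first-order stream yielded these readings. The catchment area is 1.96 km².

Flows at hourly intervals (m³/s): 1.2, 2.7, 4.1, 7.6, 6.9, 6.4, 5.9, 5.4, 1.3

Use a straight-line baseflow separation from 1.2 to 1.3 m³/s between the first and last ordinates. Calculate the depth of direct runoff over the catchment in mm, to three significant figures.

Direct runoff: 0.00, 1.49, 2.88, 6.36, 5.65, 5.14, 4.62, 4.11, 0.00 m³/s; ΣQ_DR = 30.25 m³/s.
V = ΣQ_DR · Δt = 30.25 × 3600 s = 1.089 × 10^5 m³.
Over A = 1.96 km², depth = V / A = 55.6 mm.

d ≈ 55.6 mm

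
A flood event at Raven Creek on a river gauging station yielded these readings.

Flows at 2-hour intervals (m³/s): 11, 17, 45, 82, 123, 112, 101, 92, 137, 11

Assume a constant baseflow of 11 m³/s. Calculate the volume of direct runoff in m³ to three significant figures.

Direct-runoff ordinates (Q − Q_b): 0.0, 6.0, 34.0, 71.0, 112.0, 101.0, 90.0, 81.0, 126.0, 0.0 m³/s.
ΣQ_DR = 621.0 m³/s.
With Δt = 2 h = 7200 s, V = ΣQ_DR · Δt = 621.0 × 7200 = 4.47 × 10^6 m³.

V ≈ 4.47 × 10^6 m³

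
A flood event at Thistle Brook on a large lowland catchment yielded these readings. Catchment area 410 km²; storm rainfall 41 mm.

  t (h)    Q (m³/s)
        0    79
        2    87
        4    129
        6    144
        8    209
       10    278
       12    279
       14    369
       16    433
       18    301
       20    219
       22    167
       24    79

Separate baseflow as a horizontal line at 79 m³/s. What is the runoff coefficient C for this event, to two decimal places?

ΣQ_DR = 1746 m³/s; V = ΣQ_DR·Δt = 1.257 × 10^7 m³.
Runoff depth d = V / A = 30.66 mm.
C = d / P = 30.66 / 41 = 0.75.

C ≈ 0.75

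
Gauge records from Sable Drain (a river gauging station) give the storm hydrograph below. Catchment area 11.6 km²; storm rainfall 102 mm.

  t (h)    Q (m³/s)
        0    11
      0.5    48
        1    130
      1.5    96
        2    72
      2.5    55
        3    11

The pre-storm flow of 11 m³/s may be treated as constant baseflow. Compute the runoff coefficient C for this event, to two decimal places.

C ≈ 0.53

ΣQ_DR = 346.0 m³/s; V = ΣQ_DR·Δt = 6.228 × 10^5 m³.
Runoff depth d = V / A = 53.69 mm.
C = d / P = 53.69 / 102 = 0.53.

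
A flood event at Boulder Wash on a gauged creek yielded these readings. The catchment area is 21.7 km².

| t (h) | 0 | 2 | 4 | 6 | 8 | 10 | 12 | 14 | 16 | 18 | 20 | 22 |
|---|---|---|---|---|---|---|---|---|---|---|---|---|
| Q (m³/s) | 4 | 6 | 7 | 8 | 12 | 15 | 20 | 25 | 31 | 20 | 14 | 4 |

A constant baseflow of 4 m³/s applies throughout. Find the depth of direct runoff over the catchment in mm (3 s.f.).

Direct runoff: 0.0, 2.0, 3.0, 4.0, 8.0, 11.0, 16.0, 21.0, 27.0, 16.0, 10.0, 0.0 m³/s; ΣQ_DR = 118.0 m³/s.
V = ΣQ_DR · Δt = 118.0 × 7200 s = 8.496 × 10^5 m³.
Over A = 21.7 km², depth = V / A = 39.2 mm.

d ≈ 39.2 mm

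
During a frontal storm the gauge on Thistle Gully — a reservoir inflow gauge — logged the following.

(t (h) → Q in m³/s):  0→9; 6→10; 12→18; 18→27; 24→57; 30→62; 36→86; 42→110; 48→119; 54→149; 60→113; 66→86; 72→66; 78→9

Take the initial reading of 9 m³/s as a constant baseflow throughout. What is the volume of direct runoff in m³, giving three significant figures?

V ≈ 1.72 × 10^7 m³

Direct-runoff ordinates (Q − Q_b): 0.0, 1.0, 9.0, 18.0, 48.0, 53.0, 77.0, 101.0, 110.0, 140.0, 104.0, 77.0, 57.0, 0.0 m³/s.
ΣQ_DR = 795.0 m³/s.
With Δt = 6 h = 21600 s, V = ΣQ_DR · Δt = 795.0 × 21600 = 1.72 × 10^7 m³.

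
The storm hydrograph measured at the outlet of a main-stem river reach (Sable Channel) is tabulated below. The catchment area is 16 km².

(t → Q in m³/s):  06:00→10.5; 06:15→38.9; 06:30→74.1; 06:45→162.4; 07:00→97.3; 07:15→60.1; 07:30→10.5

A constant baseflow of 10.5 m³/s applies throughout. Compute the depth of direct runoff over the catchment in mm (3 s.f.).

d ≈ 21.4 mm

Direct runoff: 0.0, 28.4, 63.6, 151.9, 86.8, 49.6, 0.0 m³/s; ΣQ_DR = 380.3 m³/s.
V = ΣQ_DR · Δt = 380.3 × 900 s = 3.423 × 10^5 m³.
Over A = 16 km², depth = V / A = 21.4 mm.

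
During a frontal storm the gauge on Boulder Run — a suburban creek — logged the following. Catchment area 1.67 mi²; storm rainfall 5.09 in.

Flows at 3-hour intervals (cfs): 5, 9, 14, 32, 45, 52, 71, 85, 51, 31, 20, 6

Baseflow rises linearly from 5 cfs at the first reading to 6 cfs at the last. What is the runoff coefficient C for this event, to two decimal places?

C ≈ 0.19

ΣQ_DR = 355.0 cfs; V = ΣQ_DR·Δt = 3.834 × 10^6 ft³.
Runoff depth d = V / A = 0.9882 in.
C = d / P = 0.9882 / 5.09 = 0.19.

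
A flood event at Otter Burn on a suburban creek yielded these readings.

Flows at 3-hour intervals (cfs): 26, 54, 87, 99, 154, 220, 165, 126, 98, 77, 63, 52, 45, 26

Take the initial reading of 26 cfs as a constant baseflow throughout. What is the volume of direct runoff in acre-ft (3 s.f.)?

V ≈ 230 acre-ft

Direct-runoff ordinates (Q − Q_b): 0.0, 28.0, 61.0, 73.0, 128.0, 194.0, 139.0, 100.0, 72.0, 51.0, 37.0, 26.0, 19.0, 0.0 cfs.
ΣQ_DR = 928.0 cfs.
With Δt = 3 h = 10800 s, V = ΣQ_DR · Δt = 928.0 × 10800 = 1.00 × 10^7 ft³ = 230 acre-ft.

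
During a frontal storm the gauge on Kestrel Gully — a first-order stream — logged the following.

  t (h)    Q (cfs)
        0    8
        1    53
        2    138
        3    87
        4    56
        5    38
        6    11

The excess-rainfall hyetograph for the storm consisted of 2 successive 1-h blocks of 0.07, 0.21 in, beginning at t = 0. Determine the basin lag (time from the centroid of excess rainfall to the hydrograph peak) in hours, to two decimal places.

Centroid of excess rainfall: t_c = Σ P_i·t̄_i / ΣP_i = 1.2500 h (block centres at 0.5, 1.5 h).
Hydrograph peak occurs at t = 2 h, so basin lag t_L = 2 − 1.2500 = 0.75 h.

t_L ≈ 0.75 h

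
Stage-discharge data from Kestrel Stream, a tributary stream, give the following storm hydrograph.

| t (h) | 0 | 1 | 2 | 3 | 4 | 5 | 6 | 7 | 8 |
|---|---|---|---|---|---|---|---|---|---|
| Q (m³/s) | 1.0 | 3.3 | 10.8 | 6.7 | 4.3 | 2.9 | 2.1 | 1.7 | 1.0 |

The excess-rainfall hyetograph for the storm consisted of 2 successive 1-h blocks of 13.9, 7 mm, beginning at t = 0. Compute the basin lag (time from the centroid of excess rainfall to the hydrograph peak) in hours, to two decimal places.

t_L ≈ 1.17 h

Centroid of excess rainfall: t_c = Σ P_i·t̄_i / ΣP_i = 0.8349 h (block centres at 0.5, 1.5 h).
Hydrograph peak occurs at t = 2 h, so basin lag t_L = 2 − 0.8349 = 1.17 h.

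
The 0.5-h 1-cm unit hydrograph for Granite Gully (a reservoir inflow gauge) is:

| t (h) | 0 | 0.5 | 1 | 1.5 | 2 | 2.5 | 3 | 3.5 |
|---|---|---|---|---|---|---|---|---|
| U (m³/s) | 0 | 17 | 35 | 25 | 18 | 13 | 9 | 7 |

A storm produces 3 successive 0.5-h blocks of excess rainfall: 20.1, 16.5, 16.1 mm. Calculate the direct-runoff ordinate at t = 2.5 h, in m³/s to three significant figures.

By discrete convolution, Q_j = Σ (P_i / 10 mm) · U_{j−i}.
At t = 2.5 h (j=5): Q = (20.1/10)·13 + (16.5/10)·18 + (16.1/10)·25 = 96.1 m³/s.

Q ≈ 96.1 m³/s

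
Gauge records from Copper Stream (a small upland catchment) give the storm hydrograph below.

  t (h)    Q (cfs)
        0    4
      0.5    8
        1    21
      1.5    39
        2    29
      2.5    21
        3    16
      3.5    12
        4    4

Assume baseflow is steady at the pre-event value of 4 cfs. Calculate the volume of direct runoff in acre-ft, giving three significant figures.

Direct-runoff ordinates (Q − Q_b): 0.0, 4.0, 17.0, 35.0, 25.0, 17.0, 12.0, 8.0, 0.0 cfs.
ΣQ_DR = 118.0 cfs.
With Δt = 0.5 h = 1800 s, V = ΣQ_DR · Δt = 118.0 × 1800 = 2.12 × 10^5 ft³ = 4.88 acre-ft.

V ≈ 4.88 acre-ft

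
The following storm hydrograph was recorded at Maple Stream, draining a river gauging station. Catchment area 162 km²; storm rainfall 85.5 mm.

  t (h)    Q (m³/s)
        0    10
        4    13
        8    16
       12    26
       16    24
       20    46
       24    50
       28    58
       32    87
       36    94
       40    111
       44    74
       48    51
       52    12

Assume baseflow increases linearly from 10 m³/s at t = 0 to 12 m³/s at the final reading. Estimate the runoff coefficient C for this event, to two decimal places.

ΣQ_DR = 518.0 m³/s; V = ΣQ_DR·Δt = 7.459 × 10^6 m³.
Runoff depth d = V / A = 46.04 mm.
C = d / P = 46.04 / 85.5 = 0.54.

C ≈ 0.54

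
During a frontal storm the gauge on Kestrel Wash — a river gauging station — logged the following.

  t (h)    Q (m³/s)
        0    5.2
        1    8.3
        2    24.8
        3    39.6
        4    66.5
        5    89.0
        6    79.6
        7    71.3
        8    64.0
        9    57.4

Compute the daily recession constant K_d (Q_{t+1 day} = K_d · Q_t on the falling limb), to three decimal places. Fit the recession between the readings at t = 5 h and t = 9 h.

Between t = 5 h and t = 9 h the flow falls from 89.0 to 57.4 m³/s over 4×1 h = 4 h.
Per-interval ratio K = (57.4/89.0)^(1/4) = 0.8961; K_d = K^(24/1) = 0.072.

K_d ≈ 0.072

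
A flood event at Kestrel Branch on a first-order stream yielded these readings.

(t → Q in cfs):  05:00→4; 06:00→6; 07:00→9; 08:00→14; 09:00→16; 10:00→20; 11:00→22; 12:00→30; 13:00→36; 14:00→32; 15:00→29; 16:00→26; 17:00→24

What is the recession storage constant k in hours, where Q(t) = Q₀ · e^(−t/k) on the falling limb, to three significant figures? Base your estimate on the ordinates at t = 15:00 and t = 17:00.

On the falling limb, Q drops from 29 to 24 cfs between t = 15:00 and t = 17:00 (Δt = 2 h).
k = −Δt / ln(Q₂/Q₁) = −2 / ln(24/29) = 10.6 h.

k ≈ 10.6 h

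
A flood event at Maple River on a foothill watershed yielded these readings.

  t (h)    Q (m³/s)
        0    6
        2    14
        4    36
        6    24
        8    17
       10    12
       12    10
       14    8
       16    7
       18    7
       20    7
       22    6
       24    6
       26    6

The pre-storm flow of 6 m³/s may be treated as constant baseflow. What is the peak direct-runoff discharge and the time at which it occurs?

Subtracting baseflow gives direct-runoff ordinates: 0.0, 8.0, 30.0, 18.0, 11.0, 6.0, 4.0, 2.0, 1.0, 1.0, 1.0, 0.0, 0.0, 0.0 m³/s.
The maximum is 30.0 m³/s, occurring at the reading for t = 4 h.

Q_p = 30.0 m³/s at t = 4 h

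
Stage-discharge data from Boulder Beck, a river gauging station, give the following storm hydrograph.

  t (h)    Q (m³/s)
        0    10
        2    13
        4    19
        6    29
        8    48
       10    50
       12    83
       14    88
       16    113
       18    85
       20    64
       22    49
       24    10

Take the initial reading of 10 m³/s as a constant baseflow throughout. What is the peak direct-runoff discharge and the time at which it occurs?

Subtracting baseflow gives direct-runoff ordinates: 0.0, 3.0, 9.0, 19.0, 38.0, 40.0, 73.0, 78.0, 103.0, 75.0, 54.0, 39.0, 0.0 m³/s.
The maximum is 103.0 m³/s, occurring at the reading for t = 16 h.

Q_p = 103.0 m³/s at t = 16 h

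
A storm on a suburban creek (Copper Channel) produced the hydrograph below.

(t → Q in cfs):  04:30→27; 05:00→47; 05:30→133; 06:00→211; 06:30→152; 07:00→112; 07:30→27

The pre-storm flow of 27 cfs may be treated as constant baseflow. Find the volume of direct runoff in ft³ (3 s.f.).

V ≈ 9.36 × 10^5 ft³

Direct-runoff ordinates (Q − Q_b): 0.0, 20.0, 106.0, 184.0, 125.0, 85.0, 0.0 cfs.
ΣQ_DR = 520.0 cfs.
With Δt = 0.5 h = 1800 s, V = ΣQ_DR · Δt = 520.0 × 1800 = 9.36 × 10^5 ft³.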